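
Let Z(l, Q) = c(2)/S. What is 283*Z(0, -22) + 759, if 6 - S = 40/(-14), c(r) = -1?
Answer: 45077/62 ≈ 727.05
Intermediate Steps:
S = 62/7 (S = 6 - 40/(-14) = 6 - 40*(-1)/14 = 6 - 1*(-20/7) = 6 + 20/7 = 62/7 ≈ 8.8571)
Z(l, Q) = -7/62 (Z(l, Q) = -1/62/7 = -1*7/62 = -7/62)
283*Z(0, -22) + 759 = 283*(-7/62) + 759 = -1981/62 + 759 = 45077/62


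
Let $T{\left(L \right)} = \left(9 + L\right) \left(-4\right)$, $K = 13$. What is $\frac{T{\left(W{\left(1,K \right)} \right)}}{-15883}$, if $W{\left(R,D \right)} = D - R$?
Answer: $\frac{12}{2269} \approx 0.0052887$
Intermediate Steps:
$T{\left(L \right)} = -36 - 4 L$
$\frac{T{\left(W{\left(1,K \right)} \right)}}{-15883} = \frac{-36 - 4 \left(13 - 1\right)}{-15883} = \left(-36 - 4 \left(13 - 1\right)\right) \left(- \frac{1}{15883}\right) = \left(-36 - 48\right) \left(- \frac{1}{15883}\right) = \left(-84\right) \left(- \frac{1}{15883}\right) = \frac{12}{2269}$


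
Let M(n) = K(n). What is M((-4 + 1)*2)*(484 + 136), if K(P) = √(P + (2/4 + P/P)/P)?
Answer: 1550*I ≈ 1550.0*I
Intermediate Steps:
K(P) = √(P + 3/(2*P)) (K(P) = √(P + (2*(¼) + 1)/P) = √(P + (½ + 1)/P) = √(P + 3/(2*P)))
M(n) = √(4*n + 6/n)/2
M((-4 + 1)*2)*(484 + 136) = (√(4*((-4 + 1)*2) + 6/(((-4 + 1)*2)))/2)*(484 + 136) = (√(4*(-3*2) + 6/((-3*2)))/2)*620 = (√(4*(-6) + 6/(-6))/2)*620 = (√(-24 + 6*(-⅙))/2)*620 = (√(-24 - 1)/2)*620 = (√(-25)/2)*620 = ((5*I)/2)*620 = (5*I/2)*620 = 1550*I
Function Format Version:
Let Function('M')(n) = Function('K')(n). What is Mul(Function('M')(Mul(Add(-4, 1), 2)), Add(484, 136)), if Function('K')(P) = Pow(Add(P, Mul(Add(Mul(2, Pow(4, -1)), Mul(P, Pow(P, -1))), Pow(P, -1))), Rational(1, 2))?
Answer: Mul(1550, I) ≈ Mul(1550.0, I)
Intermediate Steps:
Function('K')(P) = Pow(Add(P, Mul(Rational(3, 2), Pow(P, -1))), Rational(1, 2)) (Function('K')(P) = Pow(Add(P, Mul(Add(Mul(2, Rational(1, 4)), 1), Pow(P, -1))), Rational(1, 2)) = Pow(Add(P, Mul(Add(Rational(1, 2), 1), Pow(P, -1))), Rational(1, 2)) = Pow(Add(P, Mul(Rational(3, 2), Pow(P, -1))), Rational(1, 2)))
Function('M')(n) = Mul(Rational(1, 2), Pow(Add(Mul(4, n), Mul(6, Pow(n, -1))), Rational(1, 2)))
Mul(Function('M')(Mul(Add(-4, 1), 2)), Add(484, 136)) = Mul(Mul(Rational(1, 2), Pow(Add(Mul(4, Mul(Add(-4, 1), 2)), Mul(6, Pow(Mul(Add(-4, 1), 2), -1))), Rational(1, 2))), Add(484, 136)) = Mul(Mul(Rational(1, 2), Pow(Add(Mul(4, Mul(-3, 2)), Mul(6, Pow(Mul(-3, 2), -1))), Rational(1, 2))), 620) = Mul(Mul(Rational(1, 2), Pow(Add(Mul(4, -6), Mul(6, Pow(-6, -1))), Rational(1, 2))), 620) = Mul(Mul(Rational(1, 2), Pow(Add(-24, Mul(6, Rational(-1, 6))), Rational(1, 2))), 620) = Mul(Mul(Rational(1, 2), Pow(Add(-24, -1), Rational(1, 2))), 620) = Mul(Mul(Rational(1, 2), Pow(-25, Rational(1, 2))), 620) = Mul(Mul(Rational(1, 2), Mul(5, I)), 620) = Mul(Mul(Rational(5, 2), I), 620) = Mul(1550, I)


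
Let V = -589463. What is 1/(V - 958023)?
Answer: -1/1547486 ≈ -6.4621e-7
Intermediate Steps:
1/(V - 958023) = 1/(-589463 - 958023) = 1/(-1547486) = -1/1547486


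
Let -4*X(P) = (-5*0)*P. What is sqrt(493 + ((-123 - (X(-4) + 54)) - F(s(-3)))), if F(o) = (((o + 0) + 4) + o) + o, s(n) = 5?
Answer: 3*sqrt(33) ≈ 17.234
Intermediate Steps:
F(o) = 4 + 3*o (F(o) = ((o + 4) + o) + o = ((4 + o) + o) + o = (4 + 2*o) + o = 4 + 3*o)
X(P) = 0 (X(P) = -(-5*0)*P/4 = -0*P = -1/4*0 = 0)
sqrt(493 + ((-123 - (X(-4) + 54)) - F(s(-3)))) = sqrt(493 + ((-123 - (0 + 54)) - (4 + 3*5))) = sqrt(493 + ((-123 - 1*54) - (4 + 15))) = sqrt(493 + ((-123 - 54) - 1*19)) = sqrt(493 + (-177 - 19)) = sqrt(493 - 196) = sqrt(297) = 3*sqrt(33)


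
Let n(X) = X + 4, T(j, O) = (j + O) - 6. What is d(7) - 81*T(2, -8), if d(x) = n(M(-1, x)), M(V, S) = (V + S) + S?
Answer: 989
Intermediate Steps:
T(j, O) = -6 + O + j (T(j, O) = (O + j) - 6 = -6 + O + j)
M(V, S) = V + 2*S (M(V, S) = (S + V) + S = V + 2*S)
n(X) = 4 + X
d(x) = 3 + 2*x (d(x) = 4 + (-1 + 2*x) = 3 + 2*x)
d(7) - 81*T(2, -8) = (3 + 2*7) - 81*(-6 - 8 + 2) = (3 + 14) - 81*(-12) = 17 + 972 = 989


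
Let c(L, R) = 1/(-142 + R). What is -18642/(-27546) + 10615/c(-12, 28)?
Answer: -5555611903/4591 ≈ -1.2101e+6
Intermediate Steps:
-18642/(-27546) + 10615/c(-12, 28) = -18642/(-27546) + 10615/(1/(-142 + 28)) = -18642*(-1/27546) + 10615/(1/(-114)) = 3107/4591 + 10615/(-1/114) = 3107/4591 + 10615*(-114) = 3107/4591 - 1210110 = -5555611903/4591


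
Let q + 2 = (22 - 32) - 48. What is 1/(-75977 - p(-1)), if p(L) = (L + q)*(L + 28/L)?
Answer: -1/77746 ≈ -1.2862e-5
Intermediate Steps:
q = -60 (q = -2 + ((22 - 32) - 48) = -2 + (-10 - 48) = -2 - 58 = -60)
p(L) = (-60 + L)*(L + 28/L) (p(L) = (L - 60)*(L + 28/L) = (-60 + L)*(L + 28/L))
1/(-75977 - p(-1)) = 1/(-75977 - (28 + (-1)**2 - 1680/(-1) - 60*(-1))) = 1/(-75977 - (28 + 1 - 1680*(-1) + 60)) = 1/(-75977 - (28 + 1 + 1680 + 60)) = 1/(-75977 - 1*1769) = 1/(-75977 - 1769) = 1/(-77746) = -1/77746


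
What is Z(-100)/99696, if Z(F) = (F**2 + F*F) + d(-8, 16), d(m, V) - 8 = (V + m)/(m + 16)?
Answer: 20009/99696 ≈ 0.20070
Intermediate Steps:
d(m, V) = 8 + (V + m)/(16 + m) (d(m, V) = 8 + (V + m)/(m + 16) = 8 + (V + m)/(16 + m))
Z(F) = 9 + 2*F**2 (Z(F) = (F**2 + F*F) + (128 + 16 + 9*(-8))/(16 - 8) = (F**2 + F**2) + (128 + 16 - 72)/8 = 2*F**2 + (1/8)*72 = 2*F**2 + 9 = 9 + 2*F**2)
Z(-100)/99696 = (9 + 2*(-100)**2)/99696 = (9 + 2*10000)*(1/99696) = (9 + 20000)*(1/99696) = 20009*(1/99696) = 20009/99696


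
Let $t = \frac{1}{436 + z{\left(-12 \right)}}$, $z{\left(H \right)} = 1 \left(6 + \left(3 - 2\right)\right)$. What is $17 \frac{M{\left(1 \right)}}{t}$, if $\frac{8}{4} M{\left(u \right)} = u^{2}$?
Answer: $\frac{7531}{2} \approx 3765.5$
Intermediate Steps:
$z{\left(H \right)} = 7$ ($z{\left(H \right)} = 1 \left(6 + \left(3 - 2\right)\right) = 1 \left(6 + 1\right) = 1 \cdot 7 = 7$)
$t = \frac{1}{443}$ ($t = \frac{1}{436 + 7} = \frac{1}{443} \approx 0.0022573$)
$M{\left(u \right)} = \frac{u^{2}}{2}$
$17 \frac{M{\left(1 \right)}}{t} = 17 \frac{1^{2}}{2} \frac{1}{\frac{1}{443}} = 17 \cdot \frac{1}{2} \cdot 1 \cdot 443 = 17 \cdot \frac{1}{2} \cdot 443 = 17 \cdot \frac{443}{2} = \frac{7531}{2}$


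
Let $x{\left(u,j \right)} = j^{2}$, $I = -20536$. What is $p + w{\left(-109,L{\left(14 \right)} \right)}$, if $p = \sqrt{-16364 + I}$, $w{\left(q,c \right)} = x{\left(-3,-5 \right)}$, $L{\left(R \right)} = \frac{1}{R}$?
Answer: $25 + 30 i \sqrt{41} \approx 25.0 + 192.09 i$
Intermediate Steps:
$w{\left(q,c \right)} = 25$ ($w{\left(q,c \right)} = \left(-5\right)^{2} = 25$)
$p = 30 i \sqrt{41}$ ($p = \sqrt{-16364 - 20536} = \sqrt{-36900} = 30 i \sqrt{41} \approx 192.09 i$)
$p + w{\left(-109,L{\left(14 \right)} \right)} = 30 i \sqrt{41} + 25 = 25 + 30 i \sqrt{41}$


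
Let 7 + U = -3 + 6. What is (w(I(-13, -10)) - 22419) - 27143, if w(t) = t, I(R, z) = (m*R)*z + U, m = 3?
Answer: -49176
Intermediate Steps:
U = -4 (U = -7 + (-3 + 6) = -7 + 3 = -4)
I(R, z) = -4 + 3*R*z (I(R, z) = (3*R)*z - 4 = 3*R*z - 4 = -4 + 3*R*z)
(w(I(-13, -10)) - 22419) - 27143 = ((-4 + 3*(-13)*(-10)) - 22419) - 27143 = ((-4 + 390) - 22419) - 27143 = (386 - 22419) - 27143 = -22033 - 27143 = -49176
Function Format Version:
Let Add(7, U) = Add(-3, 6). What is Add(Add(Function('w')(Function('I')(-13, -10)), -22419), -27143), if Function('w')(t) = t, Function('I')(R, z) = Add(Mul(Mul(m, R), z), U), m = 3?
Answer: -49176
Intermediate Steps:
U = -4 (U = Add(-7, Add(-3, 6)) = Add(-7, 3) = -4)
Function('I')(R, z) = Add(-4, Mul(3, R, z)) (Function('I')(R, z) = Add(Mul(Mul(3, R), z), -4) = Add(Mul(3, R, z), -4) = Add(-4, Mul(3, R, z)))
Add(Add(Function('w')(Function('I')(-13, -10)), -22419), -27143) = Add(Add(Add(-4, Mul(3, -13, -10)), -22419), -27143) = Add(Add(Add(-4, 390), -22419), -27143) = Add(Add(386, -22419), -27143) = Add(-22033, -27143) = -49176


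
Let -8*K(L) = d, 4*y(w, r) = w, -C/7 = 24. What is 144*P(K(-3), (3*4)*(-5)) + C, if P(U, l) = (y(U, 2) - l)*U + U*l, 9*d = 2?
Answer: -6047/36 ≈ -167.97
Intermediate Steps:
C = -168 (C = -7*24 = -168)
y(w, r) = w/4
d = 2/9 (d = (⅑)*2 = 2/9 ≈ 0.22222)
K(L) = -1/36 (K(L) = -⅛*2/9 = -1/36)
P(U, l) = U*l + U*(-l + U/4) (P(U, l) = (U/4 - l)*U + U*l = (-l + U/4)*U + U*l = U*(-l + U/4) + U*l = U*l + U*(-l + U/4))
144*P(K(-3), (3*4)*(-5)) + C = 144*((-1/36)²/4) - 168 = 144*((¼)*(1/1296)) - 168 = 144*(1/5184) - 168 = 1/36 - 168 = -6047/36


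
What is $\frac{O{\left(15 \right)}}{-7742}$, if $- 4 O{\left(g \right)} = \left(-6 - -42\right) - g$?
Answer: $\frac{3}{4424} \approx 0.00067812$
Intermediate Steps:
$O{\left(g \right)} = -9 + \frac{g}{4}$ ($O{\left(g \right)} = - \frac{\left(-6 - -42\right) - g}{4} = - \frac{\left(-6 + 42\right) - g}{4} = - \frac{36 - g}{4} = -9 + \frac{g}{4}$)
$\frac{O{\left(15 \right)}}{-7742} = \frac{-9 + \frac{1}{4} \cdot 15}{-7742} = \left(-9 + \frac{15}{4}\right) \left(- \frac{1}{7742}\right) = \left(- \frac{21}{4}\right) \left(- \frac{1}{7742}\right) = \frac{3}{4424}$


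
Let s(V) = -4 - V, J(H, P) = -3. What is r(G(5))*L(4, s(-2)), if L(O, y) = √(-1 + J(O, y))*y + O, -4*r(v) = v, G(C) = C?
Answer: -5 + 5*I ≈ -5.0 + 5.0*I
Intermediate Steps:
r(v) = -v/4
L(O, y) = O + 2*I*y (L(O, y) = √(-1 - 3)*y + O = √(-4)*y + O = (2*I)*y + O = 2*I*y + O = O + 2*I*y)
r(G(5))*L(4, s(-2)) = (-¼*5)*(4 + 2*I*(-4 - 1*(-2))) = -5*(4 + 2*I*(-4 + 2))/4 = -5*(4 + 2*I*(-2))/4 = -5*(4 - 4*I)/4 = -5 + 5*I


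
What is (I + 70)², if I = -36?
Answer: 1156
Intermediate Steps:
(I + 70)² = (-36 + 70)² = 34² = 1156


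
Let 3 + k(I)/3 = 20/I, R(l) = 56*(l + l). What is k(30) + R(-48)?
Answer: -5383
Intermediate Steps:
R(l) = 112*l (R(l) = 56*(2*l) = 112*l)
k(I) = -9 + 60/I (k(I) = -9 + 3*(20/I) = -9 + 60/I)
k(30) + R(-48) = (-9 + 60/30) + 112*(-48) = (-9 + 60*(1/30)) - 5376 = (-9 + 2) - 5376 = -7 - 5376 = -5383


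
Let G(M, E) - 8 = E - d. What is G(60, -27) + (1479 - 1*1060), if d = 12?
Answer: 388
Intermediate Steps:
G(M, E) = -4 + E (G(M, E) = 8 + (E - 1*12) = 8 + (E - 12) = 8 + (-12 + E) = -4 + E)
G(60, -27) + (1479 - 1*1060) = (-4 - 27) + (1479 - 1*1060) = -31 + (1479 - 1060) = -31 + 419 = 388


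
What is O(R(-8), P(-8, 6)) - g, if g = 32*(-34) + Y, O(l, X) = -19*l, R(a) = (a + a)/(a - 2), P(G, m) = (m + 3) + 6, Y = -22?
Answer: 5398/5 ≈ 1079.6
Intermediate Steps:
P(G, m) = 9 + m (P(G, m) = (3 + m) + 6 = 9 + m)
R(a) = 2*a/(-2 + a) (R(a) = (2*a)/(-2 + a) = 2*a/(-2 + a))
g = -1110 (g = 32*(-34) - 22 = -1088 - 22 = -1110)
O(R(-8), P(-8, 6)) - g = -38*(-8)/(-2 - 8) - 1*(-1110) = -38*(-8)/(-10) + 1110 = -38*(-8)*(-1)/10 + 1110 = -19*8/5 + 1110 = -152/5 + 1110 = 5398/5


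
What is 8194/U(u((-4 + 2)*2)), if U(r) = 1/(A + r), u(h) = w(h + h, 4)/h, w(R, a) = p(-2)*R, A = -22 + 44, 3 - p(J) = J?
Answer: 262208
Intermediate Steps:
p(J) = 3 - J
A = 22
w(R, a) = 5*R (w(R, a) = (3 - 1*(-2))*R = (3 + 2)*R = 5*R)
u(h) = 10 (u(h) = (5*(h + h))/h = (5*(2*h))/h = (10*h)/h = 10)
U(r) = 1/(22 + r)
8194/U(u((-4 + 2)*2)) = 8194/(1/(22 + 10)) = 8194/(1/32) = 8194*32 = 262208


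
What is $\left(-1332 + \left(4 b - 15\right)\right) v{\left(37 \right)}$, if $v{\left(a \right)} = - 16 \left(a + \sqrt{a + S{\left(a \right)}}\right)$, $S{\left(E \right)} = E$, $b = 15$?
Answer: $761904 + 20592 \sqrt{74} \approx 9.3904 \cdot 10^{5}$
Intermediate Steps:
$v{\left(a \right)} = - 16 a - 16 \sqrt{2} \sqrt{a}$ ($v{\left(a \right)} = - 16 \left(a + \sqrt{a + a}\right) = - 16 \left(a + \sqrt{2 a}\right) = - 16 \left(a + \sqrt{2} \sqrt{a}\right) = - 16 a - 16 \sqrt{2} \sqrt{a}$)
$\left(-1332 + \left(4 b - 15\right)\right) v{\left(37 \right)} = \left(-1332 + \left(4 \cdot 15 - 15\right)\right) \left(\left(-16\right) 37 - 16 \sqrt{2} \sqrt{37}\right) = \left(-1332 + \left(60 - 15\right)\right) \left(-592 - 16 \sqrt{74}\right) = \left(-1332 + 45\right) \left(-592 - 16 \sqrt{74}\right) = - 1287 \left(-592 - 16 \sqrt{74}\right) = 761904 + 20592 \sqrt{74}$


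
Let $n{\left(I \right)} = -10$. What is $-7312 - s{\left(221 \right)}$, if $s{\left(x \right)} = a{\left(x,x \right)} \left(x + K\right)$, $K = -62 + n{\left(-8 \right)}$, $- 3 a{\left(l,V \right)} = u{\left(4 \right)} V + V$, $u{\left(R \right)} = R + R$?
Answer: $91475$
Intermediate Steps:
$u{\left(R \right)} = 2 R$
$a{\left(l,V \right)} = - 3 V$ ($a{\left(l,V \right)} = - \frac{2 \cdot 4 V + V}{3} = - \frac{8 V + V}{3} = - \frac{9 V}{3} = - 3 V$)
$K = -72$ ($K = -62 - 10 = -72$)
$s{\left(x \right)} = - 3 x \left(-72 + x\right)$ ($s{\left(x \right)} = - 3 x \left(x - 72\right) = - 3 x \left(-72 + x\right)$)
$-7312 - s{\left(221 \right)} = -7312 - 3 \cdot 221 \left(72 - 221\right) = -7312 - 3 \cdot 221 \left(-149\right) = -7312 - -98787 = -7312 + 98787 = 91475$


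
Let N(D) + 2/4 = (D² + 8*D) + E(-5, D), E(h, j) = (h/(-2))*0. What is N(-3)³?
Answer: -29791/8 ≈ -3723.9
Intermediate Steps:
E(h, j) = 0 (E(h, j) = (h*(-½))*0 = -h/2*0 = 0)
N(D) = -½ + D² + 8*D (N(D) = -½ + ((D² + 8*D) + 0) = -½ + (D² + 8*D) = -½ + D² + 8*D)
N(-3)³ = (-½ + (-3)² + 8*(-3))³ = (-½ + 9 - 24)³ = (-31/2)³ = -29791/8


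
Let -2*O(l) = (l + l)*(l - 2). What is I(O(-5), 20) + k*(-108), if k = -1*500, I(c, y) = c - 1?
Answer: 53964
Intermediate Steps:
O(l) = -l*(-2 + l) (O(l) = -(l + l)*(l - 2)/2 = -2*l*(-2 + l)/2 = -l*(-2 + l))
I(c, y) = -1 + c
k = -500
I(O(-5), 20) + k*(-108) = (-1 - 5*(2 - 1*(-5))) - 500*(-108) = (-1 - 5*(2 + 5)) + 54000 = (-1 - 5*7) + 54000 = (-1 - 35) + 54000 = -36 + 54000 = 53964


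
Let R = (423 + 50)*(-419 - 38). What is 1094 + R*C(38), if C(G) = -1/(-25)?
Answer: -188811/25 ≈ -7552.4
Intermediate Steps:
R = -216161 (R = 473*(-457) = -216161)
C(G) = 1/25 (C(G) = -1*(-1/25) = 1/25)
1094 + R*C(38) = 1094 - 216161*1/25 = 1094 - 216161/25 = -188811/25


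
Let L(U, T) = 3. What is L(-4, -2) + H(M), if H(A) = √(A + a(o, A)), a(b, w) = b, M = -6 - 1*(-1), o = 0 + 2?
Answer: 3 + I*√3 ≈ 3.0 + 1.732*I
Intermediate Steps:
o = 2
M = -5 (M = -6 + 1 = -5)
H(A) = √(2 + A) (H(A) = √(A + 2) = √(2 + A))
L(-4, -2) + H(M) = 3 + √(2 - 5) = 3 + √(-3) = 3 + I*√3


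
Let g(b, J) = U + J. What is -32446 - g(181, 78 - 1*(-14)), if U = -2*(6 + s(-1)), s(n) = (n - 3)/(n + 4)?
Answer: -97586/3 ≈ -32529.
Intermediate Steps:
s(n) = (-3 + n)/(4 + n)
U = -28/3 (U = -2*(6 + (-3 - 1)/(4 - 1)) = -2*(6 - 4/3) = -2*14/3 = -28/3 ≈ -9.3333)
g(b, J) = -28/3 + J
-32446 - g(181, 78 - 1*(-14)) = -32446 - (-28/3 + (78 - 1*(-14))) = -32446 - (-28/3 + (78 + 14)) = -32446 - (-28/3 + 92) = -32446 - 1*248/3 = -32446 - 248/3 = -97586/3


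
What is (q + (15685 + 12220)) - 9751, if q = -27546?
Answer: -9392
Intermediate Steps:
(q + (15685 + 12220)) - 9751 = (-27546 + (15685 + 12220)) - 9751 = (-27546 + 27905) - 9751 = 359 - 9751 = -9392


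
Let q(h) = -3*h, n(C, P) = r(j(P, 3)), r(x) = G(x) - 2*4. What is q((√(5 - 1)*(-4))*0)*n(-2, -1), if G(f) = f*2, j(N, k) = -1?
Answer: 0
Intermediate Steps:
G(f) = 2*f
r(x) = -8 + 2*x (r(x) = 2*x - 2*4 = 2*x - 8 = -8 + 2*x)
n(C, P) = -10 (n(C, P) = -8 + 2*(-1) = -8 - 2 = -10)
q((√(5 - 1)*(-4))*0)*n(-2, -1) = -3*√(5 - 1)*(-4)*0*(-10) = -3*√4*(-4)*0*(-10) = -3*2*(-4)*0*(-10) = -(-24)*0*(-10) = -3*0*(-10) = 0*(-10) = 0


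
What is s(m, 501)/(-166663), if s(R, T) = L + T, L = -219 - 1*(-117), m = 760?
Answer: -57/23809 ≈ -0.0023941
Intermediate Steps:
L = -102 (L = -219 + 117 = -102)
s(R, T) = -102 + T
s(m, 501)/(-166663) = (-102 + 501)/(-166663) = 399*(-1/166663) = -57/23809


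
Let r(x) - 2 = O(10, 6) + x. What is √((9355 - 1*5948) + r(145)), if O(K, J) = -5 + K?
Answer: √3559 ≈ 59.657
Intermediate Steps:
r(x) = 7 + x (r(x) = 2 + ((-5 + 10) + x) = 2 + (5 + x) = 7 + x)
√((9355 - 1*5948) + r(145)) = √((9355 - 1*5948) + (7 + 145)) = √((9355 - 5948) + 152) = √(3407 + 152) = √3559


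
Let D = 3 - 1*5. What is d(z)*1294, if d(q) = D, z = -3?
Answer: -2588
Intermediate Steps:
D = -2 (D = 3 - 5 = -2)
d(q) = -2
d(z)*1294 = -2*1294 = -2588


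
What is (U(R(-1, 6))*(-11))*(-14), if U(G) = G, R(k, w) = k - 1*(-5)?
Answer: 616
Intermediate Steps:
R(k, w) = 5 + k (R(k, w) = k + 5 = 5 + k)
(U(R(-1, 6))*(-11))*(-14) = ((5 - 1)*(-11))*(-14) = (4*(-11))*(-14) = -44*(-14) = 616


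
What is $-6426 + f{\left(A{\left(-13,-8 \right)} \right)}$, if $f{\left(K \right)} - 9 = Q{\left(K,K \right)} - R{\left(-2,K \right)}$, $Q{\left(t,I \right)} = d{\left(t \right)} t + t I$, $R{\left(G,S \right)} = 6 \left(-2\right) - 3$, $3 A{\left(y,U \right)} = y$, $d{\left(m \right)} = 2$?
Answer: $- \frac{57527}{9} \approx -6391.9$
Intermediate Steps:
$A{\left(y,U \right)} = \frac{y}{3}$
$R{\left(G,S \right)} = -15$ ($R{\left(G,S \right)} = -12 - 3 = -15$)
$Q{\left(t,I \right)} = 2 t + I t$ ($Q{\left(t,I \right)} = 2 t + t I = 2 t + I t$)
$f{\left(K \right)} = 24 + K \left(2 + K\right)$ ($f{\left(K \right)} = 9 + \left(K \left(2 + K\right) - -15\right) = 9 + \left(K \left(2 + K\right) + 15\right) = 9 + \left(15 + K \left(2 + K\right)\right) = 24 + K \left(2 + K\right)$)
$-6426 + f{\left(A{\left(-13,-8 \right)} \right)} = -6426 + \left(24 + \frac{1}{3} \left(-13\right) \left(2 + \frac{1}{3} \left(-13\right)\right)\right) = -6426 + \left(24 - \frac{13 \left(2 - \frac{13}{3}\right)}{3}\right) = -6426 + \left(24 - - \frac{91}{9}\right) = -6426 + \left(24 + \frac{91}{9}\right) = -6426 + \frac{307}{9} = - \frac{57527}{9}$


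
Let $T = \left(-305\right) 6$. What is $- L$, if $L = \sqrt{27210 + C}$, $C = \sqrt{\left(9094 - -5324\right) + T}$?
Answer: $- \sqrt{27210 + 2 \sqrt{3147}} \approx -165.29$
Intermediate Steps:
$T = -1830$
$C = 2 \sqrt{3147}$ ($C = \sqrt{\left(9094 - -5324\right) - 1830} = \sqrt{\left(9094 + 5324\right) - 1830} = \sqrt{14418 - 1830} = \sqrt{12588} = 2 \sqrt{3147} \approx 112.2$)
$L = \sqrt{27210 + 2 \sqrt{3147}} \approx 165.29$
$- L = - \sqrt{27210 + 2 \sqrt{3147}}$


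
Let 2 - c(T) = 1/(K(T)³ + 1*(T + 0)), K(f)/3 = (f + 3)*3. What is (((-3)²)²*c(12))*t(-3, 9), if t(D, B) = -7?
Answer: -930026097/820129 ≈ -1134.0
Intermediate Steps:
K(f) = 27 + 9*f (K(f) = 3*((f + 3)*3) = 3*((3 + f)*3) = 3*(9 + 3*f) = 27 + 9*f)
c(T) = 2 - 1/(T + (27 + 9*T)³) (c(T) = 2 - 1/((27 + 9*T)³ + 1*(T + 0)) = 2 - 1/((27 + 9*T)³ + 1*T) = 2 - 1/((27 + 9*T)³ + T) = 2 - 1/(T + (27 + 9*T)³))
(((-3)²)²*c(12))*t(-3, 9) = (((-3)²)²*((-1 + 2*12 + 1458*(3 + 12)³)/(12 + 729*(3 + 12)³)))*(-7) = (9²*((-1 + 24 + 1458*15³)/(12 + 729*15³)))*(-7) = (81*((-1 + 24 + 1458*3375)/(12 + 729*3375)))*(-7) = (81*((-1 + 24 + 4920750)/(12 + 2460375)))*(-7) = (81*(4920773/2460387))*(-7) = (132860871/820129)*(-7) = -930026097/820129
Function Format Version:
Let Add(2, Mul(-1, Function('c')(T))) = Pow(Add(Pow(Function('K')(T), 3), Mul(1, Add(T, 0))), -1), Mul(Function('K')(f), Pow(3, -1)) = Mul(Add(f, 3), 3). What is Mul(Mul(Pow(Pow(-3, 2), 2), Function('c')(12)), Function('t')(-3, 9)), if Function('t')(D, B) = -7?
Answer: Rational(-930026097, 820129) ≈ -1134.0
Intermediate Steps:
Function('K')(f) = Add(27, Mul(9, f)) (Function('K')(f) = Mul(3, Mul(Add(f, 3), 3)) = Mul(3, Mul(Add(3, f), 3)) = Mul(3, Add(9, Mul(3, f))) = Add(27, Mul(9, f)))
Function('c')(T) = Add(2, Mul(-1, Pow(Add(T, Pow(Add(27, Mul(9, T)), 3)), -1))) (Function('c')(T) = Add(2, Mul(-1, Pow(Add(Pow(Add(27, Mul(9, T)), 3), Mul(1, Add(T, 0))), -1))) = Add(2, Mul(-1, Pow(Add(Pow(Add(27, Mul(9, T)), 3), Mul(1, T)), -1))) = Add(2, Mul(-1, Pow(Add(Pow(Add(27, Mul(9, T)), 3), T), -1))) = Add(2, Mul(-1, Pow(Add(T, Pow(Add(27, Mul(9, T)), 3)), -1))))
Mul(Mul(Pow(Pow(-3, 2), 2), Function('c')(12)), Function('t')(-3, 9)) = Mul(Mul(Pow(Pow(-3, 2), 2), Mul(Pow(Add(12, Mul(729, Pow(Add(3, 12), 3))), -1), Add(-1, Mul(2, 12), Mul(1458, Pow(Add(3, 12), 3))))), -7) = Mul(Mul(Pow(9, 2), Mul(Pow(Add(12, Mul(729, Pow(15, 3))), -1), Add(-1, 24, Mul(1458, Pow(15, 3))))), -7) = Mul(Mul(81, Mul(Pow(Add(12, Mul(729, 3375)), -1), Add(-1, 24, Mul(1458, 3375)))), -7) = Mul(Mul(81, Mul(Pow(Add(12, 2460375), -1), Add(-1, 24, 4920750))), -7) = Mul(Mul(81, Mul(Pow(2460387, -1), 4920773)), -7) = Mul(Mul(81, Mul(Rational(1, 2460387), 4920773)), -7) = Mul(Mul(81, Rational(4920773, 2460387)), -7) = Mul(Rational(132860871, 820129), -7) = Rational(-930026097, 820129)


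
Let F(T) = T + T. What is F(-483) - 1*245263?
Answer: -246229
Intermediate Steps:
F(T) = 2*T
F(-483) - 1*245263 = 2*(-483) - 1*245263 = -966 - 245263 = -246229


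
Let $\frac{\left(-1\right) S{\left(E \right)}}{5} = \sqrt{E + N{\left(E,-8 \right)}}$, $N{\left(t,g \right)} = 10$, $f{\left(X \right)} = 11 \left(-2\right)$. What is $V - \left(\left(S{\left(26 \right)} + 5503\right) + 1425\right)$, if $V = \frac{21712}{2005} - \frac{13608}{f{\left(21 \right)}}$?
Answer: $- \frac{138254538}{22055} \approx -6268.6$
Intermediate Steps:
$f{\left(X \right)} = -22$
$S{\left(E \right)} = - 5 \sqrt{10 + E}$ ($S{\left(E \right)} = - 5 \sqrt{E + 10} = - 5 \sqrt{10 + E}$)
$V = \frac{13880852}{22055}$ ($V = \frac{21712}{2005} - \frac{13608}{-22} = 21712 \cdot \frac{1}{2005} - - \frac{6804}{11} = \frac{21712}{2005} + \frac{6804}{11} = \frac{13880852}{22055} \approx 629.37$)
$V - \left(\left(S{\left(26 \right)} + 5503\right) + 1425\right) = \frac{13880852}{22055} - \left(\left(- 5 \sqrt{10 + 26} + 5503\right) + 1425\right) = \frac{13880852}{22055} - \left(\left(- 5 \sqrt{36} + 5503\right) + 1425\right) = \frac{13880852}{22055} - \left(\left(\left(-5\right) 6 + 5503\right) + 1425\right) = \frac{13880852}{22055} - \left(\left(-30 + 5503\right) + 1425\right) = \frac{13880852}{22055} - \left(5473 + 1425\right) = \frac{13880852}{22055} - 6898 = - \frac{138254538}{22055}$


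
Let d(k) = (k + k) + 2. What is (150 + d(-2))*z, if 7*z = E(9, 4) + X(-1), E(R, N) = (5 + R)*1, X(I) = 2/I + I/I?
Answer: 1924/7 ≈ 274.86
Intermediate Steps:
X(I) = 1 + 2/I (X(I) = 2/I + 1 = 1 + 2/I)
E(R, N) = 5 + R
d(k) = 2 + 2*k (d(k) = 2*k + 2 = 2 + 2*k)
z = 13/7 (z = ((5 + 9) + (2 - 1)/(-1))/7 = (14 - 1*1)/7 = (14 - 1)/7 = (⅐)*13 = 13/7 ≈ 1.8571)
(150 + d(-2))*z = (150 + (2 + 2*(-2)))*(13/7) = (150 + (2 - 4))*(13/7) = (150 - 2)*(13/7) = 148*(13/7) = 1924/7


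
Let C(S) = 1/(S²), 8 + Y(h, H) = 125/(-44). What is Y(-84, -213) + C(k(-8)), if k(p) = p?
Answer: -7621/704 ≈ -10.825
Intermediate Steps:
Y(h, H) = -477/44 (Y(h, H) = -8 + 125/(-44) = -8 + 125*(-1/44) = -8 - 125/44 = -477/44)
C(S) = S⁻²
Y(-84, -213) + C(k(-8)) = -477/44 + (-8)⁻² = -477/44 + 1/64 = -7621/704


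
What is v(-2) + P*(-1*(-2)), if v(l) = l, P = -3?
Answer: -8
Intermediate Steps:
v(-2) + P*(-1*(-2)) = -2 - (-3)*(-2) = -2 - 3*2 = -2 - 6 = -8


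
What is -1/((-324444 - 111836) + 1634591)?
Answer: -1/1198311 ≈ -8.3451e-7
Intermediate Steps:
-1/((-324444 - 111836) + 1634591) = -1/(-436280 + 1634591) = -1/1198311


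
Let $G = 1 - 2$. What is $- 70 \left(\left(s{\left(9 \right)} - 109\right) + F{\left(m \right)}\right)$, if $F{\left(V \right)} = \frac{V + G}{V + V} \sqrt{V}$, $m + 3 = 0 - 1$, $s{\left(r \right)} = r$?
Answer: $7000 - \frac{175 i}{2} \approx 7000.0 - 87.5 i$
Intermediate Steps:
$m = -4$ ($m = -3 + \left(0 - 1\right) = -3 - 1 = -4$)
$G = -1$ ($G = 1 - 2 = -1$)
$F{\left(V \right)} = \frac{-1 + V}{2 \sqrt{V}}$ ($F{\left(V \right)} = \frac{V - 1}{V + V} \sqrt{V} = \frac{-1 + V}{2 V} \sqrt{V} = \frac{-1 + V}{2 \sqrt{V}}$)
$- 70 \left(\left(s{\left(9 \right)} - 109\right) + F{\left(m \right)}\right) = - 70 \left(\left(9 - 109\right) + \frac{-1 - 4}{2 \cdot 2 i}\right) = - 70 \left(-100 + \frac{1}{2} \left(- \frac{i}{2}\right) \left(-5\right)\right) = - 70 \left(-100 + \frac{5 i}{4}\right) = 7000 - \frac{175 i}{2}$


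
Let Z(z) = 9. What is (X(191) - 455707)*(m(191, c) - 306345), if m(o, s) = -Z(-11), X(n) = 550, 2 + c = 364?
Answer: 139439167578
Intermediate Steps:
c = 362 (c = -2 + 364 = 362)
m(o, s) = -9 (m(o, s) = -1*9 = -9)
(X(191) - 455707)*(m(191, c) - 306345) = (550 - 455707)*(-9 - 306345) = -455157*(-306354) = 139439167578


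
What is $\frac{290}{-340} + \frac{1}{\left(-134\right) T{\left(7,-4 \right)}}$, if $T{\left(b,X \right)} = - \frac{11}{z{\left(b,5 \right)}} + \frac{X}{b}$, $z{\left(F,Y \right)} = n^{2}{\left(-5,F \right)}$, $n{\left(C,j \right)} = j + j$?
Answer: $- \frac{235657}{280194} \approx -0.84105$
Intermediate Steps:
$n{\left(C,j \right)} = 2 j$
$z{\left(F,Y \right)} = 4 F^{2}$ ($z{\left(F,Y \right)} = \left(2 F\right)^{2} = 4 F^{2}$)
$T{\left(b,X \right)} = - \frac{11}{4 b^{2}} + \frac{X}{b}$
$\frac{290}{-340} + \frac{1}{\left(-134\right) T{\left(7,-4 \right)}} = \frac{290}{-340} + \frac{1}{\left(-134\right) \frac{- \frac{11}{4} - 28}{49}} = 290 \left(- \frac{1}{340}\right) - \frac{1}{134 \frac{- \frac{11}{4} - 28}{49}} = - \frac{29}{34} - \frac{1}{134 \cdot \frac{1}{49} \left(- \frac{123}{4}\right)} = - \frac{29}{34} - \frac{1}{134 \left(- \frac{123}{196}\right)} = - \frac{29}{34} - - \frac{98}{8241} = - \frac{29}{34} + \frac{98}{8241} = - \frac{235657}{280194}$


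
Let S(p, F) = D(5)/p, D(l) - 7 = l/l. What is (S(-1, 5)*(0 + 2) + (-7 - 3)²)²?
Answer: 7056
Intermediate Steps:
D(l) = 8 (D(l) = 7 + l/l = 7 + 1 = 8)
S(p, F) = 8/p
(S(-1, 5)*(0 + 2) + (-7 - 3)²)² = ((8/(-1))*(0 + 2) + (-7 - 3)²)² = ((8*(-1))*2 + (-10)²)² = (-8*2 + 100)² = (-16 + 100)² = 84² = 7056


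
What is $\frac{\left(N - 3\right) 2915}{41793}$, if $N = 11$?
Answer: $\frac{23320}{41793} \approx 0.55799$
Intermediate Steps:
$\frac{\left(N - 3\right) 2915}{41793} = \frac{\left(11 - 3\right) 2915}{41793} = 8 \cdot 2915 \cdot \frac{1}{41793} = 23320 \cdot \frac{1}{41793} = \frac{23320}{41793}$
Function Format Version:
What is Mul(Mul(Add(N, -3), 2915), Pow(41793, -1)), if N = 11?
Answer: Rational(23320, 41793) ≈ 0.55799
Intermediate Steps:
Mul(Mul(Add(N, -3), 2915), Pow(41793, -1)) = Mul(Mul(Add(11, -3), 2915), Pow(41793, -1)) = Mul(Mul(8, 2915), Rational(1, 41793)) = Mul(23320, Rational(1, 41793)) = Rational(23320, 41793)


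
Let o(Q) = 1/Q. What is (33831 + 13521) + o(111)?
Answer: 5256073/111 ≈ 47352.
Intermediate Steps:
(33831 + 13521) + o(111) = (33831 + 13521) + 1/111 = 47352 + 1/111 = 5256073/111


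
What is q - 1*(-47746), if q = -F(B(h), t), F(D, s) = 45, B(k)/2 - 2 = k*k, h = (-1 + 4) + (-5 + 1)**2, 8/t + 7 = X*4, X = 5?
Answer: 47701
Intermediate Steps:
t = 8/13 (t = 8/(-7 + 5*4) = 8/(-7 + 20) = 8/13 ≈ 0.61539)
h = 19 (h = 3 + (-4)**2 = 3 + 16 = 19)
B(k) = 4 + 2*k**2 (B(k) = 4 + 2*(k*k) = 4 + 2*k**2)
q = -45 (q = -1*45 = -45)
q - 1*(-47746) = -45 - 1*(-47746) = -45 + 47746 = 47701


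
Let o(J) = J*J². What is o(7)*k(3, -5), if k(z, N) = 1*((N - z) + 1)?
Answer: -2401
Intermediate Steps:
o(J) = J³
k(z, N) = 1 + N - z (k(z, N) = 1*(1 + N - z) = 1 + N - z)
o(7)*k(3, -5) = 7³*(1 - 5 - 1*3) = 343*(1 - 5 - 3) = 343*(-7) = -2401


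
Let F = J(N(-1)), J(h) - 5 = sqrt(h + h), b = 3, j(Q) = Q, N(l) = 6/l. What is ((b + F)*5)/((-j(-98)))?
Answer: 20/49 + 5*I*sqrt(3)/49 ≈ 0.40816 + 0.17674*I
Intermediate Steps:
J(h) = 5 + sqrt(2)*sqrt(h) (J(h) = 5 + sqrt(h + h) = 5 + sqrt(2*h) = 5 + sqrt(2)*sqrt(h))
F = 5 + 2*I*sqrt(3) (F = 5 + sqrt(2)*sqrt(6/(-1)) = 5 + sqrt(2)*sqrt(6*(-1)) = 5 + sqrt(2)*sqrt(-6) = 5 + sqrt(2)*(I*sqrt(6)) = 5 + 2*I*sqrt(3) ≈ 5.0 + 3.4641*I)
((b + F)*5)/((-j(-98))) = ((3 + (5 + 2*I*sqrt(3)))*5)/((-1*(-98))) = ((8 + 2*I*sqrt(3))*5)/98 = (40 + 10*I*sqrt(3))*(1/98) = 20/49 + 5*I*sqrt(3)/49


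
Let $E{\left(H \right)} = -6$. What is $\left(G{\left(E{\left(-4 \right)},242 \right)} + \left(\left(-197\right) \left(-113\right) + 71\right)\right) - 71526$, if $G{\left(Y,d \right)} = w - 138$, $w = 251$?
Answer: $-49081$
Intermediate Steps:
$G{\left(Y,d \right)} = 113$ ($G{\left(Y,d \right)} = 251 - 138 = 113$)
$\left(G{\left(E{\left(-4 \right)},242 \right)} + \left(\left(-197\right) \left(-113\right) + 71\right)\right) - 71526 = \left(113 + \left(\left(-197\right) \left(-113\right) + 71\right)\right) - 71526 = \left(113 + \left(22261 + 71\right)\right) - 71526 = \left(113 + 22332\right) - 71526 = 22445 - 71526 = -49081$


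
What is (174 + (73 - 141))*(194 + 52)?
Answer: 26076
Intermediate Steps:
(174 + (73 - 141))*(194 + 52) = (174 - 68)*246 = 106*246 = 26076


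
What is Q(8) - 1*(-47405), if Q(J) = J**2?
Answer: 47469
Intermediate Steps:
Q(8) - 1*(-47405) = 8**2 - 1*(-47405) = 64 + 47405 = 47469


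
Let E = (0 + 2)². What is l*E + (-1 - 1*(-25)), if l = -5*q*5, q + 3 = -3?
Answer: 624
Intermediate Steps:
q = -6 (q = -3 - 3 = -6)
l = 150 (l = -5*(-6)*5 = 30*5 = 150)
E = 4 (E = 2² = 4)
l*E + (-1 - 1*(-25)) = 150*4 + (-1 - 1*(-25)) = 600 + (-1 + 25) = 600 + 24 = 624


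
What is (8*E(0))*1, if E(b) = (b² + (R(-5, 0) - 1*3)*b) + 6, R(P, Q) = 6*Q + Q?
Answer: 48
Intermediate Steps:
R(P, Q) = 7*Q
E(b) = 6 + b² - 3*b (E(b) = (b² + (7*0 - 1*3)*b) + 6 = (b² + (0 - 3)*b) + 6 = (b² - 3*b) + 6 = 6 + b² - 3*b)
(8*E(0))*1 = (8*(6 + 0² - 3*0))*1 = (8*(6 + 0 + 0))*1 = (8*6)*1 = 48*1 = 48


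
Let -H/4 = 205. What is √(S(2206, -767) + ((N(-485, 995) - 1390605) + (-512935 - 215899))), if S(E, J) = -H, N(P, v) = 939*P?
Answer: I*√2574034 ≈ 1604.4*I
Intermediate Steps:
H = -820 (H = -4*205 = -820)
S(E, J) = 820 (S(E, J) = -1*(-820) = 820)
√(S(2206, -767) + ((N(-485, 995) - 1390605) + (-512935 - 215899))) = √(820 + ((939*(-485) - 1390605) + (-512935 - 215899))) = √(820 + ((-455415 - 1390605) - 728834)) = √(820 + (-1846020 - 728834)) = √(820 - 2574854) = √(-2574034) = I*√2574034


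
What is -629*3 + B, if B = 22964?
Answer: 21077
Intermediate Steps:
-629*3 + B = -629*3 + 22964 = -1887 + 22964 = 21077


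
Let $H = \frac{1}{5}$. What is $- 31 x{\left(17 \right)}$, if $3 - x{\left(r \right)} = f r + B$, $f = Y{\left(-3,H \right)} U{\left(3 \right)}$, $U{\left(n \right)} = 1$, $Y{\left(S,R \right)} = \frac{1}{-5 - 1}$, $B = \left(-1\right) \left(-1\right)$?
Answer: $- \frac{899}{6} \approx -149.83$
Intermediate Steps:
$B = 1$
$H = \frac{1}{5} \approx 0.2$
$Y{\left(S,R \right)} = - \frac{1}{6}$ ($Y{\left(S,R \right)} = \frac{1}{-6} = - \frac{1}{6}$)
$f = - \frac{1}{6}$ ($f = \left(- \frac{1}{6}\right) 1 = - \frac{1}{6} \approx -0.16667$)
$x{\left(r \right)} = 2 + \frac{r}{6}$ ($x{\left(r \right)} = 3 - \left(- \frac{r}{6} + 1\right) = 3 - \left(1 - \frac{r}{6}\right) = 3 + \left(-1 + \frac{r}{6}\right) = 2 + \frac{r}{6}$)
$- 31 x{\left(17 \right)} = - 31 \left(2 + \frac{1}{6} \cdot 17\right) = - 31 \left(2 + \frac{17}{6}\right) = \left(-31\right) \frac{29}{6} = - \frac{899}{6}$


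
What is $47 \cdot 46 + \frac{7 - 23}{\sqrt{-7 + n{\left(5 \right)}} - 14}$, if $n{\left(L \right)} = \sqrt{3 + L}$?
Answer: $2162 + \frac{16}{14 - i \sqrt{7 - 2 \sqrt{2}}} \approx 2163.1 + 0.16326 i$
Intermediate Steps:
$47 \cdot 46 + \frac{7 - 23}{\sqrt{-7 + n{\left(5 \right)}} - 14} = 47 \cdot 46 + \frac{7 - 23}{\sqrt{-7 + \sqrt{3 + 5}} - 14} = 2162 - \frac{16}{\sqrt{-7 + \sqrt{8}} - 14} = 2162 - \frac{16}{\sqrt{-7 + 2 \sqrt{2}} - 14} = 2162 - \frac{16}{-14 + \sqrt{-7 + 2 \sqrt{2}}}$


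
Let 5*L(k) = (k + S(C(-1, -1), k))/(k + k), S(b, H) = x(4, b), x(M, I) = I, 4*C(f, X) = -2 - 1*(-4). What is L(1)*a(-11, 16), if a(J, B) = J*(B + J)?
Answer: -33/4 ≈ -8.2500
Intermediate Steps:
C(f, X) = ½ (C(f, X) = (-2 - 1*(-4))/4 = (-2 + 4)/4 = (¼)*2 = ½)
S(b, H) = b
L(k) = (½ + k)/(10*k) (L(k) = ((k + ½)/(k + k))/5 = ((½ + k)/((2*k)))/5 = ((½ + k)*(1/(2*k)))/5 = ((½ + k)/(2*k))/5 = (½ + k)/(10*k))
L(1)*a(-11, 16) = ((1/20)*(1 + 2*1)/1)*(-11*(16 - 11)) = ((1/20)*1*(1 + 2))*(-11*5) = ((1/20)*1*3)*(-55) = (3/20)*(-55) = -33/4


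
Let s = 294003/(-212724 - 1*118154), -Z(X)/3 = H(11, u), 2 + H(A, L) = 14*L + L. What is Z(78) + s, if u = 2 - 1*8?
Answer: 91028325/330878 ≈ 275.11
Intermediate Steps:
u = -6 (u = 2 - 8 = -6)
H(A, L) = -2 + 15*L (H(A, L) = -2 + (14*L + L) = -2 + 15*L)
Z(X) = 276 (Z(X) = -3*(-2 + 15*(-6)) = -3*(-2 - 90) = -3*(-92) = 276)
s = -294003/330878 (s = 294003/(-212724 - 118154) = 294003/(-330878) = 294003*(-1/330878) = -294003/330878 ≈ -0.88855)
Z(78) + s = 276 - 294003/330878 = 91028325/330878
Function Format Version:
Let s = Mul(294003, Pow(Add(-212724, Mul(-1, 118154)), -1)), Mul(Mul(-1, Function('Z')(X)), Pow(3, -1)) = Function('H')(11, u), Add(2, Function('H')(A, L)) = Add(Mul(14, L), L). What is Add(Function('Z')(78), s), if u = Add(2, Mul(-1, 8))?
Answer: Rational(91028325, 330878) ≈ 275.11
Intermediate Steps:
u = -6 (u = Add(2, -8) = -6)
Function('H')(A, L) = Add(-2, Mul(15, L)) (Function('H')(A, L) = Add(-2, Add(Mul(14, L), L)) = Add(-2, Mul(15, L)))
Function('Z')(X) = 276 (Function('Z')(X) = Mul(-3, Add(-2, Mul(15, -6))) = Mul(-3, Add(-2, -90)) = Mul(-3, -92) = 276)
s = Rational(-294003, 330878) (s = Mul(294003, Pow(Add(-212724, -118154), -1)) = Mul(294003, Pow(-330878, -1)) = Mul(294003, Rational(-1, 330878)) = Rational(-294003, 330878) ≈ -0.88855)
Add(Function('Z')(78), s) = Add(276, Rational(-294003, 330878)) = Rational(91028325, 330878)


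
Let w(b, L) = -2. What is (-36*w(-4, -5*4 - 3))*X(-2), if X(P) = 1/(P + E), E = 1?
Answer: -72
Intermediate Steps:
X(P) = 1/(1 + P) (X(P) = 1/(P + 1) = 1/(1 + P))
(-36*w(-4, -5*4 - 3))*X(-2) = (-36*(-2))/(1 - 2) = 72/(-1) = 72*(-1) = -72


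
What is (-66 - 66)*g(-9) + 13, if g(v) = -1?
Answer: 145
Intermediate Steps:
(-66 - 66)*g(-9) + 13 = (-66 - 66)*(-1) + 13 = -132*(-1) + 13 = 132 + 13 = 145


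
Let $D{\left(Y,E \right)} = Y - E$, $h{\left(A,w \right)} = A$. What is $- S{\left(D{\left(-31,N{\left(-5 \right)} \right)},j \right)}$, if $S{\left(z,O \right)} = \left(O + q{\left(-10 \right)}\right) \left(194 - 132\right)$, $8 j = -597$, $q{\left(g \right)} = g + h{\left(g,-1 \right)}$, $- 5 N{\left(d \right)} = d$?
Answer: $\frac{23467}{4} \approx 5866.8$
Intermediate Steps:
$N{\left(d \right)} = - \frac{d}{5}$
$q{\left(g \right)} = 2 g$ ($q{\left(g \right)} = g + g = 2 g$)
$j = - \frac{597}{8}$ ($j = \frac{1}{8} \left(-597\right) = - \frac{597}{8} \approx -74.625$)
$S{\left(z,O \right)} = -1240 + 62 O$ ($S{\left(z,O \right)} = \left(O + 2 \left(-10\right)\right) \left(194 - 132\right) = \left(O - 20\right) 62 = \left(-20 + O\right) 62 = -1240 + 62 O$)
$- S{\left(D{\left(-31,N{\left(-5 \right)} \right)},j \right)} = - (-1240 + 62 \left(- \frac{597}{8}\right)) = - (-1240 - \frac{18507}{4}) = \left(-1\right) \left(- \frac{23467}{4}\right) = \frac{23467}{4}$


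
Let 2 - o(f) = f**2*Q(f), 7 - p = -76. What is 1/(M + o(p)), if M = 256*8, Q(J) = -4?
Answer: 1/29606 ≈ 3.3777e-5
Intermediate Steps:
p = 83 (p = 7 - 1*(-76) = 7 + 76 = 83)
M = 2048
o(f) = 2 + 4*f**2 (o(f) = 2 - f**2*(-4) = 2 - (-4)*f**2 = 2 + 4*f**2)
1/(M + o(p)) = 1/(2048 + (2 + 4*83**2)) = 1/(2048 + (2 + 4*6889)) = 1/(2048 + (2 + 27556)) = 1/(2048 + 27558) = 1/29606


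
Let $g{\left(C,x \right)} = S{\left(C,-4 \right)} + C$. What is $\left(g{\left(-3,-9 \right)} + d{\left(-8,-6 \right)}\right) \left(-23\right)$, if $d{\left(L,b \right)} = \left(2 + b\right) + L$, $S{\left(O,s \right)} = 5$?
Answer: $230$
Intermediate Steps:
$g{\left(C,x \right)} = 5 + C$
$d{\left(L,b \right)} = 2 + L + b$
$\left(g{\left(-3,-9 \right)} + d{\left(-8,-6 \right)}\right) \left(-23\right) = \left(\left(5 - 3\right) - 12\right) \left(-23\right) = \left(2 - 12\right) \left(-23\right) = \left(-10\right) \left(-23\right) = 230$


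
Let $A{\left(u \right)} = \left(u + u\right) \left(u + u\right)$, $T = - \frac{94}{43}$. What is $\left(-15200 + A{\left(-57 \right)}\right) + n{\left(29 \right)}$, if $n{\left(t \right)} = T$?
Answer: $- \frac{94866}{43} \approx -2206.2$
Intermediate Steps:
$T = - \frac{94}{43}$ ($T = \left(-94\right) \frac{1}{43} = - \frac{94}{43} \approx -2.186$)
$n{\left(t \right)} = - \frac{94}{43}$
$A{\left(u \right)} = 4 u^{2}$ ($A{\left(u \right)} = 2 u 2 u = 4 u^{2}$)
$\left(-15200 + A{\left(-57 \right)}\right) + n{\left(29 \right)} = \left(-15200 + 4 \left(-57\right)^{2}\right) - \frac{94}{43} = \left(-15200 + 4 \cdot 3249\right) - \frac{94}{43} = \left(-15200 + 12996\right) - \frac{94}{43} = -2204 - \frac{94}{43} = - \frac{94866}{43}$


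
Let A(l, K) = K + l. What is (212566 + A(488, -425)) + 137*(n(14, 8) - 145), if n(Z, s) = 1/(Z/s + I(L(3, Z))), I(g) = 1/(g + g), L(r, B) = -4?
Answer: 2507028/13 ≈ 1.9285e+5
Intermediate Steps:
I(g) = 1/(2*g)
n(Z, s) = 1/(-1/8 + Z/s) (n(Z, s) = 1/(Z/s + (1/2)/(-4)) = 1/(Z/s + (1/2)*(-1/4)) = 1/(Z/s - 1/8) = 1/(-1/8 + Z/s))
(212566 + A(488, -425)) + 137*(n(14, 8) - 145) = (212566 + (-425 + 488)) + 137*(8*8/(-1*8 + 8*14) - 145) = (212566 + 63) + 137*(8*8/(-8 + 112) - 145) = 212629 + 137*(8*8/104 - 145) = 212629 + 137*(8*8*(1/104) - 145) = 212629 + 137*(8/13 - 145) = 212629 + 137*(-1877/13) = 212629 - 257149/13 = 2507028/13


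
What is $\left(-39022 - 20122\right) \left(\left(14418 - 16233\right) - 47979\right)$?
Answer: $2945016336$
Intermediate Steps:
$\left(-39022 - 20122\right) \left(\left(14418 - 16233\right) - 47979\right) = - 59144 \left(-1815 - 47979\right) = \left(-59144\right) \left(-49794\right) = 2945016336$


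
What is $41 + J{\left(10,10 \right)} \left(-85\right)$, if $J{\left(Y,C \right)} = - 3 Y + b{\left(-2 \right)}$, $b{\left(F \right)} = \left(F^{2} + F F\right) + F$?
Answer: $2081$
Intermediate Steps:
$b{\left(F \right)} = F + 2 F^{2}$ ($b{\left(F \right)} = \left(F^{2} + F^{2}\right) + F = 2 F^{2} + F = F + 2 F^{2}$)
$J{\left(Y,C \right)} = 6 - 3 Y$ ($J{\left(Y,C \right)} = - 3 Y - 2 \left(1 + 2 \left(-2\right)\right) = - 3 Y - 2 \left(1 - 4\right) = - 3 Y - -6 = - 3 Y + 6 = 6 - 3 Y$)
$41 + J{\left(10,10 \right)} \left(-85\right) = 41 + \left(6 - 30\right) \left(-85\right) = 41 - -2040 = 41 + 2040 = 2081$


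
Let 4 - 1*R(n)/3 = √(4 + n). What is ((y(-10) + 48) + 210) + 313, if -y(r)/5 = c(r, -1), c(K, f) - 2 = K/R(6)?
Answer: 5149/9 + 25*√10/9 ≈ 580.90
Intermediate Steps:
R(n) = 12 - 3*√(4 + n)
c(K, f) = 2 + K/(12 - 3*√10) (c(K, f) = 2 + K/(12 - 3*√(4 + 6)) = 2 + K/(12 - 3*√10))
y(r) = -10 - 10*r/9 - 5*r*√10/18 (y(r) = -5*(2 + 2*r/9 + r*√10/18) = -10 - 10*r/9 - 5*r*√10/18)
((y(-10) + 48) + 210) + 313 = (((-10 - 10/9*(-10) - 5/18*(-10)*√10) + 48) + 210) + 313 = (((-10 + 100/9 + 25*√10/9) + 48) + 210) + 313 = (((10/9 + 25*√10/9) + 48) + 210) + 313 = ((442/9 + 25*√10/9) + 210) + 313 = (2332/9 + 25*√10/9) + 313 = 5149/9 + 25*√10/9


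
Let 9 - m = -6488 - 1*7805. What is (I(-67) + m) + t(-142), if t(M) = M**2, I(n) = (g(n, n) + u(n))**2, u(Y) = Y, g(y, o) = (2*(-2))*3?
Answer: 40707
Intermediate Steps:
g(y, o) = -12 (g(y, o) = -4*3 = -12)
m = 14302 (m = 9 - (-6488 - 1*7805) = 9 - (-6488 - 7805) = 9 - 1*(-14293) = 9 + 14293 = 14302)
I(n) = (-12 + n)**2
(I(-67) + m) + t(-142) = ((-12 - 67)**2 + 14302) + (-142)**2 = ((-79)**2 + 14302) + 20164 = (6241 + 14302) + 20164 = 20543 + 20164 = 40707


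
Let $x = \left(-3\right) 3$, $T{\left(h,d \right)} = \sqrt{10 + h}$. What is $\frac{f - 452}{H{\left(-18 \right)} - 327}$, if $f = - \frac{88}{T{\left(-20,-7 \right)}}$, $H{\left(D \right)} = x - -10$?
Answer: $\frac{226}{163} - \frac{22 i \sqrt{10}}{815} \approx 1.3865 - 0.085362 i$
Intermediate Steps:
$x = -9$
$H{\left(D \right)} = 1$ ($H{\left(D \right)} = -9 - -10 = -9 + 10 = 1$)
$f = \frac{44 i \sqrt{10}}{5}$ ($f = - \frac{88}{\sqrt{10 - 20}} = - \frac{88}{\sqrt{-10}} = - \frac{88}{i \sqrt{10}} = - 88 \left(- \frac{i \sqrt{10}}{10}\right) = \frac{44 i \sqrt{10}}{5} \approx 27.828 i$)
$\frac{f - 452}{H{\left(-18 \right)} - 327} = \frac{\frac{44 i \sqrt{10}}{5} - 452}{1 - 327} = \frac{-452 + \frac{44 i \sqrt{10}}{5}}{-326} = \left(-452 + \frac{44 i \sqrt{10}}{5}\right) \left(- \frac{1}{326}\right) = \frac{226}{163} - \frac{22 i \sqrt{10}}{815}$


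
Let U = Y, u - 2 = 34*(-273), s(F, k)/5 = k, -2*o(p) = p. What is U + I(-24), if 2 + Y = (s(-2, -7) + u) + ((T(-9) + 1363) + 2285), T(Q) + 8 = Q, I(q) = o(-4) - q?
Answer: -5660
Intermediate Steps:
o(p) = -p/2
I(q) = 2 - q (I(q) = -1/2*(-4) - q = 2 - q)
T(Q) = -8 + Q
s(F, k) = 5*k
u = -9280 (u = 2 + 34*(-273) = 2 - 9282 = -9280)
Y = -5686 (Y = -2 + ((5*(-7) - 9280) + (((-8 - 9) + 1363) + 2285)) = -2 + ((-35 - 9280) + ((-17 + 1363) + 2285)) = -2 + (-9315 + (1346 + 2285)) = -2 + (-9315 + 3631) = -2 - 5684 = -5686)
U = -5686
U + I(-24) = -5686 + (2 - 1*(-24)) = -5686 + (2 + 24) = -5686 + 26 = -5660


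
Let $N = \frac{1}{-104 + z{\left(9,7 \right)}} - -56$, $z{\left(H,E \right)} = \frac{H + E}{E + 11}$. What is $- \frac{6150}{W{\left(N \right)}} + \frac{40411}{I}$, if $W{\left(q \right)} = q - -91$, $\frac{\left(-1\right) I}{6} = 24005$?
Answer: $- \frac{6727807799}{159729270} \approx -42.12$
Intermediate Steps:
$z{\left(H,E \right)} = \frac{E + H}{11 + E}$
$I = -144030$ ($I = \left(-6\right) 24005 = -144030$)
$N = \frac{51959}{928}$ ($N = \frac{1}{-104 + \frac{7 + 9}{11 + 7}} - -56 = \frac{1}{-104 + \frac{1}{18} \cdot 16} + 56 = \frac{1}{-104 + \frac{8}{9}} + 56 = \frac{1}{- \frac{928}{9}} + 56 = - \frac{9}{928} + 56 = \frac{51959}{928} \approx 55.99$)
$W{\left(q \right)} = 91 + q$ ($W{\left(q \right)} = q + 91 = 91 + q$)
$- \frac{6150}{W{\left(N \right)}} + \frac{40411}{I} = - \frac{6150}{91 + \frac{51959}{928}} + \frac{40411}{-144030} = - \frac{6150}{\frac{136407}{928}} + 40411 \left(- \frac{1}{144030}\right) = \left(-6150\right) \frac{928}{136407} - \frac{40411}{144030} = - \frac{46400}{1109} - \frac{40411}{144030} = - \frac{6727807799}{159729270}$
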